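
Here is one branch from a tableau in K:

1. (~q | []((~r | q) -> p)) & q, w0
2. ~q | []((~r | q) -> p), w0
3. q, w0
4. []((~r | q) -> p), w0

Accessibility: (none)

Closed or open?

No atom appears with both signs at the same world.

No, open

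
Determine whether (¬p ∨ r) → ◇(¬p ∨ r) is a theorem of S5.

Valid

Tableau for the negation ¬((¬p ∨ r) → ◇(¬p ∨ r)):
1. ¬((¬p ∨ r) → ◇(¬p ∨ r)), w0
2. ¬p ∨ r, w0
3. ¬◇(¬p ∨ r), w0
4. ¬(¬p ∨ r), w0
5. p, w0
6. ¬r, w0
7. r, w0
Accessibility: w0Rw0
Branch closes: r and ¬r both at w0.
All branches of the negation close; one closing branch shown above.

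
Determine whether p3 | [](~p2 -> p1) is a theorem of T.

Not valid

Tableau for the negation ~(p3 | [](~p2 -> p1)):
1. ~(p3 | [](~p2 -> p1)), u
2. ~p3, u
3. ~[](~p2 -> p1), u
4. ~(~p2 -> p1), v
5. ~p2, v
6. ~p1, v
Accessibility: uRu, uRv, vRv
The negation has an open branch (countermodel exists).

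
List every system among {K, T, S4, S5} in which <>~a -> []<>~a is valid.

S4-tableau for the negation ~(<>~a -> []<>~a):
1. ~(<>~a -> []<>~a), u
2. <>~a, u
3. ~[]<>~a, u
4. ~a, v
5. ~<>~a, w
6. a, w
Accessibility: uRu, uRv, uRw, vRv, wRw
Complete open branch: countermodel on an S4-frame, so not valid in S4, nor in K, T (the same frame is also a K-frame and a T-frame).
S5-tableau for the negation ~(<>~a -> []<>~a):
1. ~(<>~a -> []<>~a), u
2. <>~a, u
3. ~[]<>~a, u
4. ~a, v
5. ~<>~a, w
6. a, u
7. a, v
Accessibility: uRu, uRv, uRw, vRu, vRv, vRw, wRu, wRv, wRw
Branch closes: a and ~a both at v.
Every branch closes (one shown): valid in S5.

S5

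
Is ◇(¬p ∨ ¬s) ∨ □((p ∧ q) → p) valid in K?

Tableau for the negation ¬(◇(¬p ∨ ¬s) ∨ □((p ∧ q) → p)):
1. ¬(◇(¬p ∨ ¬s) ∨ □((p ∧ q) → p)), u
2. ¬◇(¬p ∨ ¬s), u
3. ¬□((p ∧ q) → p), u
4. ¬((p ∧ q) → p), v
5. p ∧ q, v
6. ¬p, v
7. p, v
8. q, v
Accessibility: uRv
Branch closes: p and ¬p both at v.
All branches of the negation close; one closing branch shown above.

Valid in K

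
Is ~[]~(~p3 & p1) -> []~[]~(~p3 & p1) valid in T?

Not valid

Tableau for the negation ~(~[]~(~p3 & p1) -> []~[]~(~p3 & p1)):
1. ~(~[]~(~p3 & p1) -> []~[]~(~p3 & p1)), u
2. ~[]~(~p3 & p1), u   [~->-rule on 1]
3. ~[]~[]~(~p3 & p1), u   [~->-rule on 1]
4. ~p3 & p1, v   [~[]-rule on 2: fresh world v, uRv]
5. ~p3, v   [&-rule on 4]
6. p1, v   [&-rule on 4]
7. []~(~p3 & p1), w   [~[]-rule on 3: fresh world w, uRw]
8. ~(~p3 & p1), w   [[]-rule on 7 via wRw]
9. ~p1, w   [~&-rule on 8 (branches; this branch)]
Accessibility: uRu, uRv, uRw, vRv, wRw
The negation has an open branch (countermodel exists).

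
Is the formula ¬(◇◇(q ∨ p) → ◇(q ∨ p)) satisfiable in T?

1. ¬(◇◇(q ∨ p) → ◇(q ∨ p)), 0
2. ◇◇(q ∨ p), 0
3. ¬◇(q ∨ p), 0
4. ¬(q ∨ p), 0
5. ¬q, 0
6. ¬p, 0
7. ◇(q ∨ p), 1
8. ¬(q ∨ p), 1
9. ¬q, 1
10. ¬p, 1
11. q ∨ p, 2
12. p, 2
Accessibility: 0R0, 0R1, 1R1, 1R2, 2R2

Yes, satisfiable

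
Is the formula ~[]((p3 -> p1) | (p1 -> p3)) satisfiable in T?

1. ~[]((p3 -> p1) | (p1 -> p3)), u
2. ~((p3 -> p1) | (p1 -> p3)), v
3. ~(p3 -> p1), v
4. ~(p1 -> p3), v
5. p3, v
6. ~p1, v
7. p1, v
8. ~p3, v
Accessibility: uRu, uRv, vRv
Branch closes: p1 and ~p1 both at v.
Every branch closes; the branch above is one of them.

No, unsatisfiable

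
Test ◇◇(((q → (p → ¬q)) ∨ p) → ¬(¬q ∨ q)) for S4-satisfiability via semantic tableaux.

No, unsatisfiable

1. ◇◇(((q → (p → ¬q)) ∨ p) → ¬(¬q ∨ q)), u
2. ◇(((q → (p → ¬q)) ∨ p) → ¬(¬q ∨ q)), v
3. ((q → (p → ¬q)) ∨ p) → ¬(¬q ∨ q), w
4. ¬((q → (p → ¬q)) ∨ p), w
5. ¬(q → (p → ¬q)), w
6. ¬p, w
7. q, w
8. ¬(p → ¬q), w
9. p, w
Accessibility: uRu, uRv, uRw, vRv, vRw, wRw
Branch closes: p and ¬p both at w.
All branches of the tableau close; one closing branch shown above.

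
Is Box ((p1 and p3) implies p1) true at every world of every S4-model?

Tableau for the negation not Box ((p1 and p3) implies p1):
1. not Box ((p1 and p3) implies p1), w0
2. not ((p1 and p3) implies p1), w1   [neg-Box-rule on 1: fresh world w1, w0Rw1]
3. p1 and p3, w1   [neg-implies-rule on 2]
4. not p1, w1   [neg-implies-rule on 2]
5. p1, w1   [and-rule on 3]
6. p3, w1   [and-rule on 3]
Accessibility: w0Rw0, w0Rw1, w1Rw1
Branch closes: p1 and not p1 both at w1.
Every branch of the negation's tableau closes; the branch above is one of them.

Valid in S4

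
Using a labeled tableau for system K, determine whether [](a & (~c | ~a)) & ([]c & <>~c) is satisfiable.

Unsatisfiable

1. [](a & (~c | ~a)) & ([]c & <>~c), u
2. [](a & (~c | ~a)), u
3. []c & <>~c, u
4. []c, u
5. <>~c, u
6. ~c, v
7. a & (~c | ~a), v
8. a, v
9. ~c | ~a, v
10. c, v
Accessibility: uRv
Branch closes: c and ~c both at v.
All branches of the tableau close; one closing branch shown above.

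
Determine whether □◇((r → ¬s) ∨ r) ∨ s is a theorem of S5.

Tableau for the negation ¬(□◇((r → ¬s) ∨ r) ∨ s):
1. ¬(□◇((r → ¬s) ∨ r) ∨ s), u
2. ¬□◇((r → ¬s) ∨ r), u   [¬∨-rule on 1]
3. ¬s, u   [¬∨-rule on 1]
4. ¬◇((r → ¬s) ∨ r), v   [¬□-rule on 2: fresh world v, uRv]
5. ¬((r → ¬s) ∨ r), u   [¬◇-rule on 4 via vRu]
6. ¬(r → ¬s), u   [¬∨-rule on 5]
7. ¬r, u   [¬∨-rule on 5]
8. r, u   [¬→-rule on 6]
9. s, u   [¬→-rule on 6]
Accessibility: uRu, uRv, vRu, vRv
Branch closes: r and ¬r both at u.
Every branch of the negation's tableau closes; the branch above is one of them.

Yes, valid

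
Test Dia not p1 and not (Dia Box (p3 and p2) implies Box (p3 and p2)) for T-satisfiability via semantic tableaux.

1. Dia not p1 and not (Dia Box (p3 and p2) implies Box (p3 and p2)), u
2. Dia not p1, u
3. not (Dia Box (p3 and p2) implies Box (p3 and p2)), u
4. Dia Box (p3 and p2), u
5. not Box (p3 and p2), u
6. not p1, v
7. Box (p3 and p2), w
8. p3 and p2, w
9. p3, w
10. p2, w
11. not (p3 and p2), x
12. not p2, x
Accessibility: uRu, uRv, uRw, uRx, vRv, wRw, xRx

Satisfiable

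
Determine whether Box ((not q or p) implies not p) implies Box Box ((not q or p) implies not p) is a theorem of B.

Tableau for the negation not (Box ((not q or p) implies not p) implies Box Box ((not q or p) implies not p)):
1. not (Box ((not q or p) implies not p) implies Box Box ((not q or p) implies not p)), w0
2. Box ((not q or p) implies not p), w0   [neg-implies-rule on 1]
3. not Box Box ((not q or p) implies not p), w0   [neg-implies-rule on 1]
4. (not q or p) implies not p, w0   [Box-rule on 2 via w0Rw0]
5. not p, w0   [implies-rule on 4 (branches; this branch)]
6. not Box ((not q or p) implies not p), w1   [neg-Box-rule on 3: fresh world w1, w0Rw1]
7. (not q or p) implies not p, w1   [Box-rule on 2 via w0Rw1]
8. not p, w1   [implies-rule on 7 (branches; this branch)]
9. not ((not q or p) implies not p), w2   [neg-Box-rule on 6: fresh world w2, w1Rw2]
10. not q or p, w2   [neg-implies-rule on 9]
11. p, w2   [neg-implies-rule on 9]
Accessibility: w0Rw0, w0Rw1, w1Rw0, w1Rw1, w1Rw2, w2Rw1, w2Rw2
The negation has an open branch (countermodel exists).

Invalid (countermodel exists)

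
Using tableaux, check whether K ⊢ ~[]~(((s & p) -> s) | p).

Tableau for the negation []~(((s & p) -> s) | p):
1. []~(((s & p) -> s) | p), 0
The negation has an open branch (countermodel exists).

No, not valid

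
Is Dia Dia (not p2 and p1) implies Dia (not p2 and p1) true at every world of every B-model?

Tableau for the negation not (Dia Dia (not p2 and p1) implies Dia (not p2 and p1)):
1. not (Dia Dia (not p2 and p1) implies Dia (not p2 and p1)), u
2. Dia Dia (not p2 and p1), u   [neg-implies-rule on 1]
3. not Dia (not p2 and p1), u   [neg-implies-rule on 1]
4. not (not p2 and p1), u   [neg-Dia-rule on 3 via uRu]
5. not p1, u   [neg-and-rule on 4 (branches; this branch)]
6. Dia (not p2 and p1), v   [Dia-rule on 2: fresh world v, uRv]
7. not (not p2 and p1), v   [neg-Dia-rule on 3 via uRv]
8. not p1, v   [neg-and-rule on 7 (branches; this branch)]
9. not p2 and p1, w   [Dia-rule on 6: fresh world w, vRw]
10. not p2, w   [and-rule on 9]
11. p1, w   [and-rule on 9]
Accessibility: uRu, uRv, vRu, vRv, vRw, wRv, wRw
The negation has an open branch (countermodel exists).

Not valid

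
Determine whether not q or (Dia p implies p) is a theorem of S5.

Invalid (countermodel exists)

Tableau for the negation not (not q or (Dia p implies p)):
1. not (not q or (Dia p implies p)), 0
2. q, 0
3. not (Dia p implies p), 0
4. Dia p, 0
5. not p, 0
6. p, 1
Accessibility: 0R0, 0R1, 1R0, 1R1
The negation has an open branch (countermodel exists).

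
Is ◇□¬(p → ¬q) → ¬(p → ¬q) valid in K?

Not valid

Tableau for the negation ¬(◇□¬(p → ¬q) → ¬(p → ¬q)):
1. ¬(◇□¬(p → ¬q) → ¬(p → ¬q)), 0
2. ◇□¬(p → ¬q), 0
3. p → ¬q, 0
4. ¬q, 0
5. □¬(p → ¬q), 1
Accessibility: 0R1
The negation has an open branch (countermodel exists).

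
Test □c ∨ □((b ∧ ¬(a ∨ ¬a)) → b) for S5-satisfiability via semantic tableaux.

1. □c ∨ □((b ∧ ¬(a ∨ ¬a)) → b), u
2. □((b ∧ ¬(a ∨ ¬a)) → b), u
3. (b ∧ ¬(a ∨ ¬a)) → b, u
4. b, u
Accessibility: uRu

Satisfiable (open branch found)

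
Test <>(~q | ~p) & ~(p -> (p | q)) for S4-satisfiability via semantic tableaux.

1. <>(~q | ~p) & ~(p -> (p | q)), w0
2. <>(~q | ~p), w0
3. ~(p -> (p | q)), w0
4. p, w0
5. ~(p | q), w0
6. ~p, w0
7. ~q, w0
Accessibility: w0Rw0
Branch closes: p and ~p both at w0.
(One branch shown.) All branches close.

Unsatisfiable (every branch closes)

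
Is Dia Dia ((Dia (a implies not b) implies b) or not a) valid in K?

Tableau for the negation not Dia Dia ((Dia (a implies not b) implies b) or not a):
1. not Dia Dia ((Dia (a implies not b) implies b) or not a), 0
The negation has an open branch (countermodel exists).

Not valid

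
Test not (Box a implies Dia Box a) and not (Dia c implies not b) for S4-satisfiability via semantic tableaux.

Unsatisfiable (every branch closes)

1. not (Box a implies Dia Box a) and not (Dia c implies not b), 0
2. not (Box a implies Dia Box a), 0
3. not (Dia c implies not b), 0
4. Box a, 0
5. not Dia Box a, 0
6. Dia c, 0
7. b, 0
8. a, 0
9. not Box a, 0
10. c, 1
11. a, 1
12. not Box a, 1
13. not a, 2
14. a, 2
Accessibility: 0R0, 0R1, 0R2, 1R1, 2R2
Branch closes: a and not a both at 2.
Every branch closes; the branch above is one of them.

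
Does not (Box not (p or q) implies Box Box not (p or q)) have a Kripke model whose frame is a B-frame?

Yes, satisfiable

1. not (Box not (p or q) implies Box Box not (p or q)), 0
2. Box not (p or q), 0   [neg-implies-rule on 1]
3. not Box Box not (p or q), 0   [neg-implies-rule on 1]
4. not (p or q), 0   [Box-rule on 2 via 0R0]
5. not p, 0   [neg-or-rule on 4]
6. not q, 0   [neg-or-rule on 4]
7. not Box not (p or q), 1   [neg-Box-rule on 3: fresh world 1, 0R1]
8. not (p or q), 1   [Box-rule on 2 via 0R1]
9. not p, 1   [neg-or-rule on 8]
10. not q, 1   [neg-or-rule on 8]
11. p or q, 2   [neg-Box-rule on 7: fresh world 2, 1R2]
12. q, 2   [or-rule on 11 (branches; this branch)]
Accessibility: 0R0, 0R1, 1R0, 1R1, 1R2, 2R1, 2R2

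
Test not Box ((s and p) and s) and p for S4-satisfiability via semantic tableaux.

1. not Box ((s and p) and s) and p, u
2. not Box ((s and p) and s), u
3. p, u
4. not ((s and p) and s), v
5. not s, v
Accessibility: uRu, uRv, vRv

Yes, satisfiable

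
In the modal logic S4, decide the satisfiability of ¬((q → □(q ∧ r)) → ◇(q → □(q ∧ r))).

No, unsatisfiable

1. ¬((q → □(q ∧ r)) → ◇(q → □(q ∧ r))), w0
2. q → □(q ∧ r), w0
3. ¬◇(q → □(q ∧ r)), w0
4. ¬(q → □(q ∧ r)), w0
5. q, w0
6. ¬□(q ∧ r), w0
7. □(q ∧ r), w0
8. q ∧ r, w0
9. r, w0
10. ¬(q ∧ r), w1
11. ¬(q → □(q ∧ r)), w1
12. q, w1
13. ¬□(q ∧ r), w1
14. q ∧ r, w1
15. r, w1
16. ¬r, w1
Accessibility: w0Rw0, w0Rw1, w1Rw1
Branch closes: r and ¬r both at w1.
All branches of the tableau close; one closing branch shown above.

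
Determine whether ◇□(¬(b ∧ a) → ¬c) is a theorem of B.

Tableau for the negation ¬◇□(¬(b ∧ a) → ¬c):
1. ¬◇□(¬(b ∧ a) → ¬c), 0
2. ¬□(¬(b ∧ a) → ¬c), 0   [¬◇-rule on 1 via 0R0]
3. ¬(¬(b ∧ a) → ¬c), 1   [¬□-rule on 2: fresh world 1, 0R1]
4. ¬(b ∧ a), 1   [¬→-rule on 3]
5. c, 1   [¬→-rule on 3]
6. ¬□(¬(b ∧ a) → ¬c), 1   [¬◇-rule on 1 via 0R1]
7. ¬a, 1   [¬∧-rule on 4 (branches; this branch)]
8. ¬(¬(b ∧ a) → ¬c), 2   [¬□-rule on 6: fresh world 2, 1R2]
9. ¬(b ∧ a), 2   [¬→-rule on 8]
10. c, 2   [¬→-rule on 8]
11. ¬a, 2   [¬∧-rule on 9 (branches; this branch)]
Accessibility: 0R0, 0R1, 1R0, 1R1, 1R2, 2R1, 2R2
The negation has an open branch (countermodel exists).

No, not valid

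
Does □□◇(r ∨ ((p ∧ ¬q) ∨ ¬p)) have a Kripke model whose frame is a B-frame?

1. □□◇(r ∨ ((p ∧ ¬q) ∨ ¬p)), w0
2. □◇(r ∨ ((p ∧ ¬q) ∨ ¬p)), w0   [□-rule on 1 via w0Rw0]
3. ◇(r ∨ ((p ∧ ¬q) ∨ ¬p)), w0   [□-rule on 2 via w0Rw0]
4. r ∨ ((p ∧ ¬q) ∨ ¬p), w1   [◇-rule on 3: fresh world w1, w0Rw1]
5. □◇(r ∨ ((p ∧ ¬q) ∨ ¬p)), w1   [□-rule on 1 via w0Rw1]
6. ◇(r ∨ ((p ∧ ¬q) ∨ ¬p)), w1   [□-rule on 2 via w0Rw1]
7. (p ∧ ¬q) ∨ ¬p, w1   [∨-rule on 4 (branches; this branch)]
8. ¬p, w1   [∨-rule on 7 (branches; this branch)]
9. r ∨ ((p ∧ ¬q) ∨ ¬p), w2   [◇-rule on 6: fresh world w2, w1Rw2]
10. ◇(r ∨ ((p ∧ ¬q) ∨ ¬p)), w2   [□-rule on 5 via w1Rw2]
11. (p ∧ ¬q) ∨ ¬p, w2   [∨-rule on 9 (branches; this branch)]
12. ¬p, w2   [∨-rule on 11 (branches; this branch)]
13. r ∨ ((p ∧ ¬q) ∨ ¬p), w3   [◇-rule on 10: fresh world w3, w2Rw3]
14. (p ∧ ¬q) ∨ ¬p, w3   [∨-rule on 13 (branches; this branch)]
15. ¬p, w3   [∨-rule on 14 (branches; this branch)]
Accessibility: w0Rw0, w0Rw1, w1Rw0, w1Rw1, w1Rw2, w2Rw1, w2Rw2, w2Rw3, w3Rw2, w3Rw3

Yes, satisfiable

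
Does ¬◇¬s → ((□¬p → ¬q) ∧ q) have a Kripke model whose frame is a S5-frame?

1. ¬◇¬s → ((□¬p → ¬q) ∧ q), w0
2. (□¬p → ¬q) ∧ q, w0   [→-rule on 1 (branches; this branch)]
3. □¬p → ¬q, w0   [∧-rule on 2]
4. q, w0   [∧-rule on 2]
5. ¬□¬p, w0   [→-rule on 3 (branches; this branch)]
6. p, w1   [¬□-rule on 5: fresh world w1, w0Rw1]
Accessibility: w0Rw0, w0Rw1, w1Rw0, w1Rw1

Satisfiable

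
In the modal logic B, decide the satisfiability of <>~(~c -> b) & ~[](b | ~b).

1. <>~(~c -> b) & ~[](b | ~b), 0
2. <>~(~c -> b), 0
3. ~[](b | ~b), 0
4. ~(~c -> b), 1
5. ~c, 1
6. ~b, 1
7. ~(b | ~b), 2
8. ~b, 2
9. b, 2
Accessibility: 0R0, 0R1, 0R2, 1R0, 1R1, 2R0, 2R2
Branch closes: b and ~b both at 2.
(One branch shown.) All branches close.

Unsatisfiable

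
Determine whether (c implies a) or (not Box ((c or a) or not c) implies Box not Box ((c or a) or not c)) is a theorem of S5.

Yes, valid

Tableau for the negation not ((c implies a) or (not Box ((c or a) or not c) implies Box not Box ((c or a) or not c))):
1. not ((c implies a) or (not Box ((c or a) or not c) implies Box not Box ((c or a) or not c))), u
2. not (c implies a), u   [neg-or-rule on 1]
3. not (not Box ((c or a) or not c) implies Box not Box ((c or a) or not c)), u   [neg-or-rule on 1]
4. c, u   [neg-implies-rule on 2]
5. not a, u   [neg-implies-rule on 2]
6. not Box ((c or a) or not c), u   [neg-implies-rule on 3]
7. not Box not Box ((c or a) or not c), u   [neg-implies-rule on 3]
8. not ((c or a) or not c), v   [neg-Box-rule on 6: fresh world v, uRv]
9. not (c or a), v   [neg-or-rule on 8]
10. c, v   [neg-or-rule on 8]
11. not c, v   [neg-or-rule on 9]
12. not a, v   [neg-or-rule on 9]
Accessibility: uRu, uRv, vRu, vRv
Branch closes: c and not c both at v.
All branches of the negation close; one closing branch shown above.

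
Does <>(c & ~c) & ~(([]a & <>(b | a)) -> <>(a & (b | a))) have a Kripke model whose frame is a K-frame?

Unsatisfiable

1. <>(c & ~c) & ~(([]a & <>(b | a)) -> <>(a & (b | a))), u
2. <>(c & ~c), u
3. ~(([]a & <>(b | a)) -> <>(a & (b | a))), u
4. []a & <>(b | a), u
5. ~<>(a & (b | a)), u
6. []a, u
7. <>(b | a), u
8. c & ~c, v
9. c, v
10. ~c, v
Accessibility: uRv
Branch closes: c and ~c both at v.
Every branch closes; the branch above is one of them.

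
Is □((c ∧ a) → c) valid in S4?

Tableau for the negation ¬□((c ∧ a) → c):
1. ¬□((c ∧ a) → c), w0
2. ¬((c ∧ a) → c), w1
3. c ∧ a, w1
4. ¬c, w1
5. c, w1
6. a, w1
Accessibility: w0Rw0, w0Rw1, w1Rw1
Branch closes: c and ¬c both at w1.
Every branch of the negation's tableau closes; the branch above is one of them.

Valid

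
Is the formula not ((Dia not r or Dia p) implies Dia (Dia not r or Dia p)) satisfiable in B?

1. not ((Dia not r or Dia p) implies Dia (Dia not r or Dia p)), 0
2. Dia not r or Dia p, 0
3. not Dia (Dia not r or Dia p), 0
4. not (Dia not r or Dia p), 0
5. not Dia not r, 0
6. not Dia p, 0
7. r, 0
8. not p, 0
9. Dia p, 0
10. p, 1
11. not (Dia not r or Dia p), 1
12. not Dia not r, 1
13. not Dia p, 1
14. r, 1
15. not p, 1
Accessibility: 0R0, 0R1, 1R0, 1R1
Branch closes: p and not p both at 1.
(One branch shown.) All branches close.

Unsatisfiable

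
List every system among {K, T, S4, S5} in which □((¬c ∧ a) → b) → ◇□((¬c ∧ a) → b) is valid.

K-tableau for the negation ¬(□((¬c ∧ a) → b) → ◇□((¬c ∧ a) → b)):
1. ¬(□((¬c ∧ a) → b) → ◇□((¬c ∧ a) → b)), u
2. □((¬c ∧ a) → b), u
3. ¬◇□((¬c ∧ a) → b), u
Complete open branch: countermodel on a K-frame, so not valid in K.
T-tableau for the negation ¬(□((¬c ∧ a) → b) → ◇□((¬c ∧ a) → b)):
1. ¬(□((¬c ∧ a) → b) → ◇□((¬c ∧ a) → b)), u
2. □((¬c ∧ a) → b), u
3. ¬◇□((¬c ∧ a) → b), u
4. (¬c ∧ a) → b, u
5. ¬□((¬c ∧ a) → b), u
6. ¬(¬c ∧ a), u
7. ¬a, u
8. ¬((¬c ∧ a) → b), v
9. ¬c ∧ a, v
10. ¬b, v
11. ¬c, v
12. a, v
13. (¬c ∧ a) → b, v
14. ¬□((¬c ∧ a) → b), v
15. ¬(¬c ∧ a), v
16. ¬a, v
Accessibility: uRu, uRv, vRv
Branch closes: a and ¬a both at v.
Every branch closes (one shown): valid in T, hence also in S4, S5 (every theorem of T is a theorem of S4 and S5).

T, S4, S5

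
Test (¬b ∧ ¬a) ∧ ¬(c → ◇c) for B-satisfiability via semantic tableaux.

1. (¬b ∧ ¬a) ∧ ¬(c → ◇c), 0
2. ¬b ∧ ¬a, 0
3. ¬(c → ◇c), 0
4. ¬b, 0
5. ¬a, 0
6. c, 0
7. ¬◇c, 0
8. ¬c, 0
Accessibility: 0R0
Branch closes: c and ¬c both at 0.
All branches of the tableau close; one closing branch shown above.

Unsatisfiable (every branch closes)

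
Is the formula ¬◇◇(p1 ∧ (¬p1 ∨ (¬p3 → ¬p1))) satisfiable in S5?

Satisfiable

1. ¬◇◇(p1 ∧ (¬p1 ∨ (¬p3 → ¬p1))), u
2. ¬◇(p1 ∧ (¬p1 ∨ (¬p3 → ¬p1))), u   [¬◇-rule on 1 via uRu]
3. ¬(p1 ∧ (¬p1 ∨ (¬p3 → ¬p1))), u   [¬◇-rule on 2 via uRu]
4. ¬(¬p1 ∨ (¬p3 → ¬p1)), u   [¬∧-rule on 3 (branches; this branch)]
5. p1, u   [¬∨-rule on 4]
6. ¬(¬p3 → ¬p1), u   [¬∨-rule on 4]
7. ¬p3, u   [¬→-rule on 6]
Accessibility: uRu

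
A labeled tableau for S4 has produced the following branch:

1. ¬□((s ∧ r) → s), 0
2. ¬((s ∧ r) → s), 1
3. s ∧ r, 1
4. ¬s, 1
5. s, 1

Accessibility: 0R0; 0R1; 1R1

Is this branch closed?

Closed

Both s and ¬s appear at 1.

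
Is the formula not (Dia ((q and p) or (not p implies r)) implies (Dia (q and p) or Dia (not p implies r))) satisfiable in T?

No, unsatisfiable

1. not (Dia ((q and p) or (not p implies r)) implies (Dia (q and p) or Dia (not p implies r))), 0
2. Dia ((q and p) or (not p implies r)), 0
3. not (Dia (q and p) or Dia (not p implies r)), 0
4. not Dia (q and p), 0
5. not Dia (not p implies r), 0
6. not (q and p), 0
7. not (not p implies r), 0
8. not p, 0
9. not r, 0
10. (q and p) or (not p implies r), 1
11. not (q and p), 1
12. not (not p implies r), 1
13. not p, 1
14. not r, 1
15. not p implies r, 1
16. r, 1
Accessibility: 0R0, 0R1, 1R1
Branch closes: r and not r both at 1.
All branches of the tableau close; one closing branch shown above.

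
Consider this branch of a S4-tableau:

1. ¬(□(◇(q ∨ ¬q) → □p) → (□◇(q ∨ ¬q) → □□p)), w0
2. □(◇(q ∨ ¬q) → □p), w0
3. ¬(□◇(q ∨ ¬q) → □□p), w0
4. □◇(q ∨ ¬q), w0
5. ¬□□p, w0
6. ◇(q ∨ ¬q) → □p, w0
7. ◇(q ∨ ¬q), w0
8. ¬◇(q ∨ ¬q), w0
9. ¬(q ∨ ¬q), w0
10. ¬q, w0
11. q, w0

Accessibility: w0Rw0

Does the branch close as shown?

Both q and ¬q appear at w0.

Closed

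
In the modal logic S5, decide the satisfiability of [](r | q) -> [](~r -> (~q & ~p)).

1. [](r | q) -> [](~r -> (~q & ~p)), w0
2. [](~r -> (~q & ~p)), w0
3. ~r -> (~q & ~p), w0
4. ~q & ~p, w0
5. ~q, w0
6. ~p, w0
Accessibility: w0Rw0

Yes, satisfiable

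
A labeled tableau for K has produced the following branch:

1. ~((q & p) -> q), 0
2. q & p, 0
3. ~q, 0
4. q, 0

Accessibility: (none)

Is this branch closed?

Both q and ~q appear at 0.

Yes, closed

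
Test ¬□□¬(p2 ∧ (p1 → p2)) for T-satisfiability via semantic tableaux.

Satisfiable (open branch found)

1. ¬□□¬(p2 ∧ (p1 → p2)), 0
2. ¬□¬(p2 ∧ (p1 → p2)), 1
3. p2 ∧ (p1 → p2), 2
4. p2, 2
5. p1 → p2, 2
Accessibility: 0R0, 0R1, 1R1, 1R2, 2R2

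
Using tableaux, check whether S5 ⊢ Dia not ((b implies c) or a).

Tableau for the negation not Dia not ((b implies c) or a):
1. not Dia not ((b implies c) or a), w0
2. (b implies c) or a, w0
3. a, w0
Accessibility: w0Rw0
The negation has an open branch (countermodel exists).

Not valid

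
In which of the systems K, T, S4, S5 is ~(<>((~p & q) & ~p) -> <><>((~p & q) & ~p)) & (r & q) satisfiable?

T-tableau for the formula:
1. ~(<>((~p & q) & ~p) -> <><>((~p & q) & ~p)) & (r & q), 0
2. ~(<>((~p & q) & ~p) -> <><>((~p & q) & ~p)), 0   [&-rule on 1]
3. r & q, 0   [&-rule on 1]
4. <>((~p & q) & ~p), 0   [~->-rule on 2]
5. ~<><>((~p & q) & ~p), 0   [~->-rule on 2]
6. r, 0   [&-rule on 3]
7. q, 0   [&-rule on 3]
8. ~<>((~p & q) & ~p), 0   [~<>-rule on 5 via 0R0]
9. ~((~p & q) & ~p), 0   [~<>-rule on 8 via 0R0]
10. ~(~p & q), 0   [~&-rule on 9 (branches; this branch)]
11. p, 0   [~&-rule on 10 (branches; this branch)]
12. (~p & q) & ~p, 1   [<>-rule on 4: fresh world 1, 0R1]
13. ~p & q, 1   [&-rule on 12]
14. ~p, 1   [&-rule on 12]
15. q, 1   [&-rule on 13]
16. ~<>((~p & q) & ~p), 1   [~<>-rule on 5 via 0R1]
17. ~((~p & q) & ~p), 1   [~<>-rule on 8 via 0R1]
18. ~(~p & q), 1   [~&-rule on 17 (branches; this branch)]
19. ~q, 1   [~&-rule on 18 (branches; this branch)]
Accessibility: 0R0, 0R1, 1R1
Branch closes: q and ~q both at 1.
Every branch closes (one shown): unsatisfiable in T, hence also in S4, S5 (every S4/S5-frame is a T-frame).
K-tableau for the formula:
1. ~(<>((~p & q) & ~p) -> <><>((~p & q) & ~p)) & (r & q), 0
2. ~(<>((~p & q) & ~p) -> <><>((~p & q) & ~p)), 0   [&-rule on 1]
3. r & q, 0   [&-rule on 1]
4. <>((~p & q) & ~p), 0   [~->-rule on 2]
5. ~<><>((~p & q) & ~p), 0   [~->-rule on 2]
6. r, 0   [&-rule on 3]
7. q, 0   [&-rule on 3]
8. (~p & q) & ~p, 1   [<>-rule on 4: fresh world 1, 0R1]
9. ~p & q, 1   [&-rule on 8]
10. ~p, 1   [&-rule on 8]
11. q, 1   [&-rule on 9]
12. ~<>((~p & q) & ~p), 1   [~<>-rule on 5 via 0R1]
Accessibility: 0R1
Complete open branch: satisfiable in K.

K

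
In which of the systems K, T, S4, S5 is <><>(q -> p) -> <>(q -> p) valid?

T-tableau for the negation ~(<><>(q -> p) -> <>(q -> p)):
1. ~(<><>(q -> p) -> <>(q -> p)), u
2. <><>(q -> p), u
3. ~<>(q -> p), u
4. ~(q -> p), u
5. q, u
6. ~p, u
7. <>(q -> p), v
8. ~(q -> p), v
9. q, v
10. ~p, v
11. q -> p, w
12. p, w
Accessibility: uRu, uRv, vRv, vRw, wRw
Complete open branch: countermodel on a T-frame, so not valid in T, nor in K (the same frame is also a K-frame).
S4-tableau for the negation ~(<><>(q -> p) -> <>(q -> p)):
1. ~(<><>(q -> p) -> <>(q -> p)), u
2. <><>(q -> p), u
3. ~<>(q -> p), u
4. ~(q -> p), u
5. q, u
6. ~p, u
7. <>(q -> p), v
8. ~(q -> p), v
9. q, v
10. ~p, v
11. q -> p, w
12. ~(q -> p), w
13. q, w
14. ~p, w
15. p, w
Accessibility: uRu, uRv, uRw, vRv, vRw, wRw
Branch closes: p and ~p both at w.
Every branch closes (one shown): valid in S4, hence also in S5 (every theorem of S4 is a theorem of S5).

S4, S5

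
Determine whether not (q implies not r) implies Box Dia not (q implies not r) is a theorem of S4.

Tableau for the negation not (not (q implies not r) implies Box Dia not (q implies not r)):
1. not (not (q implies not r) implies Box Dia not (q implies not r)), u
2. not (q implies not r), u
3. not Box Dia not (q implies not r), u
4. q, u
5. r, u
6. not Dia not (q implies not r), v
7. q implies not r, v
8. not r, v
Accessibility: uRu, uRv, vRv
The negation has an open branch (countermodel exists).

Not valid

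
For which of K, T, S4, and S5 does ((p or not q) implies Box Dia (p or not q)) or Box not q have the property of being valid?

S4-tableau for the negation not (((p or not q) implies Box Dia (p or not q)) or Box not q):
1. not (((p or not q) implies Box Dia (p or not q)) or Box not q), w0
2. not ((p or not q) implies Box Dia (p or not q)), w0
3. not Box not q, w0
4. p or not q, w0
5. not Box Dia (p or not q), w0
6. not q, w0
7. q, w1
8. not Dia (p or not q), w2
9. not (p or not q), w2
10. not p, w2
11. q, w2
Accessibility: w0Rw0, w0Rw1, w0Rw2, w1Rw1, w2Rw2
Complete open branch: countermodel on an S4-frame, so not valid in S4, nor in K, T (the same frame is also a K-frame and a T-frame).
S5-tableau for the negation not (((p or not q) implies Box Dia (p or not q)) or Box not q):
1. not (((p or not q) implies Box Dia (p or not q)) or Box not q), w0
2. not ((p or not q) implies Box Dia (p or not q)), w0
3. not Box not q, w0
4. p or not q, w0
5. not Box Dia (p or not q), w0
6. not q, w0
7. q, w1
8. not Dia (p or not q), w2
9. not (p or not q), w0
10. not p, w0
11. q, w0
Accessibility: w0Rw0, w0Rw1, w0Rw2, w1Rw0, w1Rw1, w1Rw2, w2Rw0, w2Rw1, w2Rw2
Branch closes: q and not q both at w0.
Every branch closes (one shown): valid in S5.

S5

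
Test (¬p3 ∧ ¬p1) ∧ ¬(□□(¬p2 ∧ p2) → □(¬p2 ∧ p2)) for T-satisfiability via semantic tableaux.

1. (¬p3 ∧ ¬p1) ∧ ¬(□□(¬p2 ∧ p2) → □(¬p2 ∧ p2)), u
2. ¬p3 ∧ ¬p1, u
3. ¬(□□(¬p2 ∧ p2) → □(¬p2 ∧ p2)), u
4. ¬p3, u
5. ¬p1, u
6. □□(¬p2 ∧ p2), u
7. ¬□(¬p2 ∧ p2), u
8. □(¬p2 ∧ p2), u
9. ¬p2 ∧ p2, u
10. ¬p2, u
11. p2, u
Accessibility: uRu
Branch closes: p2 and ¬p2 both at u.
All branches of the tableau close; one closing branch shown above.

Unsatisfiable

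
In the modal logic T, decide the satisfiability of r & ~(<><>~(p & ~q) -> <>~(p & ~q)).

Yes, satisfiable

1. r & ~(<><>~(p & ~q) -> <>~(p & ~q)), 0
2. r, 0   [&-rule on 1]
3. ~(<><>~(p & ~q) -> <>~(p & ~q)), 0   [&-rule on 1]
4. <><>~(p & ~q), 0   [~->-rule on 3]
5. ~<>~(p & ~q), 0   [~->-rule on 3]
6. p & ~q, 0   [~<>-rule on 5 via 0R0]
7. p, 0   [&-rule on 6]
8. ~q, 0   [&-rule on 6]
9. <>~(p & ~q), 1   [<>-rule on 4: fresh world 1, 0R1]
10. p & ~q, 1   [~<>-rule on 5 via 0R1]
11. p, 1   [&-rule on 10]
12. ~q, 1   [&-rule on 10]
13. ~(p & ~q), 2   [<>-rule on 9: fresh world 2, 1R2]
14. q, 2   [~&-rule on 13 (branches; this branch)]
Accessibility: 0R0, 0R1, 1R1, 1R2, 2R2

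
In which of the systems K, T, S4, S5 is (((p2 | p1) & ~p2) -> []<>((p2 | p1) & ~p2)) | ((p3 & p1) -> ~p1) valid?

S5

S5-tableau for the negation ~((((p2 | p1) & ~p2) -> []<>((p2 | p1) & ~p2)) | ((p3 & p1) -> ~p1)):
1. ~((((p2 | p1) & ~p2) -> []<>((p2 | p1) & ~p2)) | ((p3 & p1) -> ~p1)), w0
2. ~(((p2 | p1) & ~p2) -> []<>((p2 | p1) & ~p2)), w0   [~|-rule on 1]
3. ~((p3 & p1) -> ~p1), w0   [~|-rule on 1]
4. (p2 | p1) & ~p2, w0   [~->-rule on 2]
5. ~[]<>((p2 | p1) & ~p2), w0   [~->-rule on 2]
6. p3 & p1, w0   [~->-rule on 3]
7. p1, w0   [~->-rule on 3]
8. p2 | p1, w0   [&-rule on 4]
9. ~p2, w0   [&-rule on 4]
10. p3, w0   [&-rule on 6]
11. ~<>((p2 | p1) & ~p2), w1   [~[]-rule on 5: fresh world w1, w0Rw1]
12. ~((p2 | p1) & ~p2), w0   [~<>-rule on 11 via w1Rw0]
13. ~((p2 | p1) & ~p2), w1   [~<>-rule on 11 via w1Rw1]
14. ~(p2 | p1), w0   [~&-rule on 12 (branches; this branch)]
15. ~p1, w0   [~|-rule on 14]
Accessibility: w0Rw0, w0Rw1, w1Rw0, w1Rw1
Branch closes: p1 and ~p1 both at w0.
Every branch closes (one shown): valid in S5.
S4-tableau for the negation ~((((p2 | p1) & ~p2) -> []<>((p2 | p1) & ~p2)) | ((p3 & p1) -> ~p1)):
1. ~((((p2 | p1) & ~p2) -> []<>((p2 | p1) & ~p2)) | ((p3 & p1) -> ~p1)), w0
2. ~(((p2 | p1) & ~p2) -> []<>((p2 | p1) & ~p2)), w0   [~|-rule on 1]
3. ~((p3 & p1) -> ~p1), w0   [~|-rule on 1]
4. (p2 | p1) & ~p2, w0   [~->-rule on 2]
5. ~[]<>((p2 | p1) & ~p2), w0   [~->-rule on 2]
6. p3 & p1, w0   [~->-rule on 3]
7. p1, w0   [~->-rule on 3]
8. p2 | p1, w0   [&-rule on 4]
9. ~p2, w0   [&-rule on 4]
10. p3, w0   [&-rule on 6]
11. ~<>((p2 | p1) & ~p2), w1   [~[]-rule on 5: fresh world w1, w0Rw1]
12. ~((p2 | p1) & ~p2), w1   [~<>-rule on 11 via w1Rw1]
13. p2, w1   [~&-rule on 12 (branches; this branch)]
Accessibility: w0Rw0, w0Rw1, w1Rw1
Complete open branch: countermodel on an S4-frame, so not valid in S4, nor in K, T (the same frame is also a K-frame and a T-frame).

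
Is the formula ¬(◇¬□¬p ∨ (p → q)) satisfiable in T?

Unsatisfiable (every branch closes)

1. ¬(◇¬□¬p ∨ (p → q)), w0
2. ¬◇¬□¬p, w0   [¬∨-rule on 1]
3. ¬(p → q), w0   [¬∨-rule on 1]
4. p, w0   [¬→-rule on 3]
5. ¬q, w0   [¬→-rule on 3]
6. □¬p, w0   [¬◇-rule on 2 via w0Rw0]
7. ¬p, w0   [□-rule on 6 via w0Rw0]
Accessibility: w0Rw0
Branch closes: p and ¬p both at w0.
Every branch closes; the branch above is one of them.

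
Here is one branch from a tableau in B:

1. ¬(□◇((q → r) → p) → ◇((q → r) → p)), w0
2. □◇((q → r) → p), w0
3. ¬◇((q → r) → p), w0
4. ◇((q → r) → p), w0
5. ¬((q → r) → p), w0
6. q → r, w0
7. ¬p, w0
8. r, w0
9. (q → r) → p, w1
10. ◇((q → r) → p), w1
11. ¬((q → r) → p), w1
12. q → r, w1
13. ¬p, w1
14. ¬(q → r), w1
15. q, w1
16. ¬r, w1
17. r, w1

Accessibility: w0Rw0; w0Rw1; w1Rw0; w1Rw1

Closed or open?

Closed

Both r and ¬r appear at w1.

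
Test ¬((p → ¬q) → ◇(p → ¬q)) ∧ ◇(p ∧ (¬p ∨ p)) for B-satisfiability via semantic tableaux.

1. ¬((p → ¬q) → ◇(p → ¬q)) ∧ ◇(p ∧ (¬p ∨ p)), u
2. ¬((p → ¬q) → ◇(p → ¬q)), u
3. ◇(p ∧ (¬p ∨ p)), u
4. p → ¬q, u
5. ¬◇(p → ¬q), u
6. ¬(p → ¬q), u
7. p, u
8. q, u
9. ¬q, u
Accessibility: uRu
Branch closes: q and ¬q both at u.
(One branch shown.) All branches close.

Unsatisfiable (every branch closes)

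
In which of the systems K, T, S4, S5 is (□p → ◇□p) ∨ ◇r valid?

T, S4, S5

T-tableau for the negation ¬((□p → ◇□p) ∨ ◇r):
1. ¬((□p → ◇□p) ∨ ◇r), 0
2. ¬(□p → ◇□p), 0
3. ¬◇r, 0
4. □p, 0
5. ¬◇□p, 0
6. ¬r, 0
7. p, 0
8. ¬□p, 0
9. ¬p, 1
10. ¬r, 1
11. p, 1
Accessibility: 0R0, 0R1, 1R1
Branch closes: p and ¬p both at 1.
Every branch closes (one shown): valid in T, hence also in S4, S5 (every theorem of T is a theorem of S4 and S5).
K-tableau for the negation ¬((□p → ◇□p) ∨ ◇r):
1. ¬((□p → ◇□p) ∨ ◇r), 0
2. ¬(□p → ◇□p), 0
3. ¬◇r, 0
4. □p, 0
5. ¬◇□p, 0
Complete open branch: countermodel on a K-frame, so not valid in K.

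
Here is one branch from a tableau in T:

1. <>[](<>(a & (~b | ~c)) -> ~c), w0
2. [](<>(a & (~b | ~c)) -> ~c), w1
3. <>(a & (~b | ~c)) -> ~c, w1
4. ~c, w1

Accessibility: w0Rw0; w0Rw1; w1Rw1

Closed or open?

No world carries both an atom and its negation.

No, open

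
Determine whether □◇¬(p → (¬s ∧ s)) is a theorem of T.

Tableau for the negation ¬□◇¬(p → (¬s ∧ s)):
1. ¬□◇¬(p → (¬s ∧ s)), u
2. ¬◇¬(p → (¬s ∧ s)), v   [¬□-rule on 1: fresh world v, uRv]
3. p → (¬s ∧ s), v   [¬◇-rule on 2 via vRv]
4. ¬p, v   [→-rule on 3 (branches; this branch)]
Accessibility: uRu, uRv, vRv
The negation has an open branch (countermodel exists).

Invalid (countermodel exists)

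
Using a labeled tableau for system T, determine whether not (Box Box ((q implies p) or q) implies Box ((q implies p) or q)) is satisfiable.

Unsatisfiable (every branch closes)

1. not (Box Box ((q implies p) or q) implies Box ((q implies p) or q)), u
2. Box Box ((q implies p) or q), u
3. not Box ((q implies p) or q), u
4. Box ((q implies p) or q), u
5. (q implies p) or q, u
6. q implies p, u
7. p, u
8. not ((q implies p) or q), v
9. not (q implies p), v
10. not q, v
11. q, v
12. not p, v
Accessibility: uRu, uRv, vRv
Branch closes: q and not q both at v.
All branches of the tableau close; one closing branch shown above.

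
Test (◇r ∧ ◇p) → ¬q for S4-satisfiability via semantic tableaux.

Satisfiable (open branch found)

1. (◇r ∧ ◇p) → ¬q, 0
2. ¬q, 0
Accessibility: 0R0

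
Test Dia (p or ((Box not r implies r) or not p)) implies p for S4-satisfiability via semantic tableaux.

1. Dia (p or ((Box not r implies r) or not p)) implies p, 0
2. p, 0   [implies-rule on 1 (branches; this branch)]
Accessibility: 0R0

Yes, satisfiable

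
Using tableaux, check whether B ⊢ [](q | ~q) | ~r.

Tableau for the negation ~([](q | ~q) | ~r):
1. ~([](q | ~q) | ~r), 0
2. ~[](q | ~q), 0
3. r, 0
4. ~(q | ~q), 1
5. ~q, 1
6. q, 1
Accessibility: 0R0, 0R1, 1R0, 1R1
Branch closes: q and ~q both at 1.
Every branch of the negation's tableau closes; the branch above is one of them.

Valid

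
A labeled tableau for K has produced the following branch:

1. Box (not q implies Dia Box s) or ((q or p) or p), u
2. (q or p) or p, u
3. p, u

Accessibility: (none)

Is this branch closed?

No atom appears with both signs at the same world.

Not closed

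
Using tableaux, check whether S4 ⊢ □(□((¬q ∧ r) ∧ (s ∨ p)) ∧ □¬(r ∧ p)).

Tableau for the negation ¬□(□((¬q ∧ r) ∧ (s ∨ p)) ∧ □¬(r ∧ p)):
1. ¬□(□((¬q ∧ r) ∧ (s ∨ p)) ∧ □¬(r ∧ p)), w0
2. ¬(□((¬q ∧ r) ∧ (s ∨ p)) ∧ □¬(r ∧ p)), w1
3. ¬□¬(r ∧ p), w1
4. r ∧ p, w2
5. r, w2
6. p, w2
Accessibility: w0Rw0, w0Rw1, w0Rw2, w1Rw1, w1Rw2, w2Rw2
The negation has an open branch (countermodel exists).

Invalid (countermodel exists)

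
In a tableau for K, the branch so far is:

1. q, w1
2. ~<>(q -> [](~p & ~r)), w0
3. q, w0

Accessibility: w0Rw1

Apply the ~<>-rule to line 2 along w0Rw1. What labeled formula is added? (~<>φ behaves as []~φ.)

~<>φ behaves as []~φ: propagate the negated body to each accessible world.

~(q -> [](~p & ~r)), w1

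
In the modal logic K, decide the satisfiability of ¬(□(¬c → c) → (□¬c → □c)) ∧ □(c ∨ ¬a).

1. ¬(□(¬c → c) → (□¬c → □c)) ∧ □(c ∨ ¬a), w0
2. ¬(□(¬c → c) → (□¬c → □c)), w0   [∧-rule on 1]
3. □(c ∨ ¬a), w0   [∧-rule on 1]
4. □(¬c → c), w0   [¬→-rule on 2]
5. ¬(□¬c → □c), w0   [¬→-rule on 2]
6. □¬c, w0   [¬→-rule on 5]
7. ¬□c, w0   [¬→-rule on 5]
8. ¬c, w1   [¬□-rule on 7: fresh world w1, w0Rw1]
9. c ∨ ¬a, w1   [□-rule on 3 via w0Rw1]
10. ¬c → c, w1   [□-rule on 4 via w0Rw1]
11. ¬a, w1   [∨-rule on 9 (branches; this branch)]
12. c, w1   [→-rule on 10 (branches; this branch)]
Accessibility: w0Rw1
Branch closes: c and ¬c both at w1.
(One branch shown.) All branches close.

No, unsatisfiable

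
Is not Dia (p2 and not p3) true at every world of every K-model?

Invalid (countermodel exists)

Tableau for the negation Dia (p2 and not p3):
1. Dia (p2 and not p3), u
2. p2 and not p3, v
3. p2, v
4. not p3, v
Accessibility: uRv
The negation has an open branch (countermodel exists).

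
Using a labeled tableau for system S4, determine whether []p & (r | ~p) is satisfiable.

Satisfiable

1. []p & (r | ~p), 0
2. []p, 0
3. r | ~p, 0
4. p, 0
5. r, 0
Accessibility: 0R0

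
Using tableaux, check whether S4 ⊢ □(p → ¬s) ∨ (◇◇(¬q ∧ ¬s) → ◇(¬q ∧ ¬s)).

Tableau for the negation ¬(□(p → ¬s) ∨ (◇◇(¬q ∧ ¬s) → ◇(¬q ∧ ¬s))):
1. ¬(□(p → ¬s) ∨ (◇◇(¬q ∧ ¬s) → ◇(¬q ∧ ¬s))), u
2. ¬□(p → ¬s), u
3. ¬(◇◇(¬q ∧ ¬s) → ◇(¬q ∧ ¬s)), u
4. ◇◇(¬q ∧ ¬s), u
5. ¬◇(¬q ∧ ¬s), u
6. ¬(¬q ∧ ¬s), u
7. s, u
8. ¬(p → ¬s), v
9. p, v
10. s, v
11. ¬(¬q ∧ ¬s), v
12. ◇(¬q ∧ ¬s), w
13. ¬(¬q ∧ ¬s), w
14. s, w
15. ¬q ∧ ¬s, x
16. ¬q, x
17. ¬s, x
18. ¬(¬q ∧ ¬s), x
19. s, x
Accessibility: uRu, uRv, uRw, uRx, vRv, wRw, wRx, xRx
Branch closes: s and ¬s both at x.
Every branch of the negation's tableau closes; the branch above is one of them.

Valid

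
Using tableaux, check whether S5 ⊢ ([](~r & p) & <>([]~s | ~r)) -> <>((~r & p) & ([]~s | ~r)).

Valid in S5

Tableau for the negation ~(([](~r & p) & <>([]~s | ~r)) -> <>((~r & p) & ([]~s | ~r))):
1. ~(([](~r & p) & <>([]~s | ~r)) -> <>((~r & p) & ([]~s | ~r))), w0
2. [](~r & p) & <>([]~s | ~r), w0
3. ~<>((~r & p) & ([]~s | ~r)), w0
4. [](~r & p), w0
5. <>([]~s | ~r), w0
6. ~((~r & p) & ([]~s | ~r)), w0
7. ~r & p, w0
8. ~r, w0
9. p, w0
10. ~([]~s | ~r), w0
11. ~[]~s, w0
12. r, w0
Accessibility: w0Rw0
Branch closes: r and ~r both at w0.
Every branch of the negation's tableau closes; the branch above is one of them.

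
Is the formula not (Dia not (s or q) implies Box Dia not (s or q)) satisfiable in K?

1. not (Dia not (s or q) implies Box Dia not (s or q)), u
2. Dia not (s or q), u   [neg-implies-rule on 1]
3. not Box Dia not (s or q), u   [neg-implies-rule on 1]
4. not (s or q), v   [Dia-rule on 2: fresh world v, uRv]
5. not s, v   [neg-or-rule on 4]
6. not q, v   [neg-or-rule on 4]
7. not Dia not (s or q), w   [neg-Box-rule on 3: fresh world w, uRw]
Accessibility: uRv, uRw

Yes, satisfiable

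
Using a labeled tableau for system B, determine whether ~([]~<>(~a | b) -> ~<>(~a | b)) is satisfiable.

1. ~([]~<>(~a | b) -> ~<>(~a | b)), u
2. []~<>(~a | b), u
3. <>(~a | b), u
4. ~<>(~a | b), u
5. ~(~a | b), u
6. a, u
7. ~b, u
8. ~a | b, v
9. ~<>(~a | b), v
10. ~(~a | b), v
11. a, v
12. ~b, v
13. b, v
Accessibility: uRu, uRv, vRu, vRv
Branch closes: b and ~b both at v.
Every branch closes; the branch above is one of them.

Unsatisfiable (every branch closes)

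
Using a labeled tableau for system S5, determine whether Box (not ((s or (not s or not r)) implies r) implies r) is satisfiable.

Satisfiable

1. Box (not ((s or (not s or not r)) implies r) implies r), 0
2. not ((s or (not s or not r)) implies r) implies r, 0   [Box-rule on 1 via 0R0]
3. r, 0   [implies-rule on 2 (branches; this branch)]
Accessibility: 0R0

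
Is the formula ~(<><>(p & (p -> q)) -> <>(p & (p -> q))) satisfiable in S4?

Unsatisfiable

1. ~(<><>(p & (p -> q)) -> <>(p & (p -> q))), u
2. <><>(p & (p -> q)), u
3. ~<>(p & (p -> q)), u
4. ~(p & (p -> q)), u
5. ~(p -> q), u
6. p, u
7. ~q, u
8. <>(p & (p -> q)), v
9. ~(p & (p -> q)), v
10. ~(p -> q), v
11. p, v
12. ~q, v
13. p & (p -> q), w
14. p, w
15. p -> q, w
16. ~(p & (p -> q)), w
17. q, w
18. ~(p -> q), w
19. ~q, w
Accessibility: uRu, uRv, uRw, vRv, vRw, wRw
Branch closes: q and ~q both at w.
Every branch closes; the branch above is one of them.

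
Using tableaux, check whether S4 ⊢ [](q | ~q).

Yes, valid

Tableau for the negation ~[](q | ~q):
1. ~[](q | ~q), w0
2. ~(q | ~q), w1
3. ~q, w1
4. q, w1
Accessibility: w0Rw0, w0Rw1, w1Rw1
Branch closes: q and ~q both at w1.
All branches of the negation close; one closing branch shown above.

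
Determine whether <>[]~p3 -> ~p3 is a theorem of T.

Tableau for the negation ~(<>[]~p3 -> ~p3):
1. ~(<>[]~p3 -> ~p3), w0
2. <>[]~p3, w0   [~->-rule on 1]
3. p3, w0   [~->-rule on 1]
4. []~p3, w1   [<>-rule on 2: fresh world w1, w0Rw1]
5. ~p3, w1   [[]-rule on 4 via w1Rw1]
Accessibility: w0Rw0, w0Rw1, w1Rw1
The negation has an open branch (countermodel exists).

No, not valid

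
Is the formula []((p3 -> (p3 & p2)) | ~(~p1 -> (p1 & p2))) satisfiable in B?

1. []((p3 -> (p3 & p2)) | ~(~p1 -> (p1 & p2))), w0
2. (p3 -> (p3 & p2)) | ~(~p1 -> (p1 & p2)), w0
3. ~(~p1 -> (p1 & p2)), w0
4. ~p1, w0
5. ~(p1 & p2), w0
6. ~p2, w0
Accessibility: w0Rw0

Satisfiable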